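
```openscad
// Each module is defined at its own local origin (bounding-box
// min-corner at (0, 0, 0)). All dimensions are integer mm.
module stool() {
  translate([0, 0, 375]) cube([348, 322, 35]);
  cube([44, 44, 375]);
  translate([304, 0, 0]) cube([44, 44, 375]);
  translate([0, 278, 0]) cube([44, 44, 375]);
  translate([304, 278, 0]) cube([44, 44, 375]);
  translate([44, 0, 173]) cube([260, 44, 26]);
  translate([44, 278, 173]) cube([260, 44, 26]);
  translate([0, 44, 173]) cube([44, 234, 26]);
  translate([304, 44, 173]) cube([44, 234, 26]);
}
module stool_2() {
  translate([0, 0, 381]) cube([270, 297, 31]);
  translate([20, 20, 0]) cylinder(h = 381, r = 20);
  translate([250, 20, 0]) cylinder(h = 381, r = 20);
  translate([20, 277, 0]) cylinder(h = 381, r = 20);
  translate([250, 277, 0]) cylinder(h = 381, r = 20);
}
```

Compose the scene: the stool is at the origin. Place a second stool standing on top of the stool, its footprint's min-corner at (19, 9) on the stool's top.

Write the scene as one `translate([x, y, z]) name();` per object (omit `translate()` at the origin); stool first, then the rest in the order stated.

stool();
translate([19, 9, 410]) stool_2();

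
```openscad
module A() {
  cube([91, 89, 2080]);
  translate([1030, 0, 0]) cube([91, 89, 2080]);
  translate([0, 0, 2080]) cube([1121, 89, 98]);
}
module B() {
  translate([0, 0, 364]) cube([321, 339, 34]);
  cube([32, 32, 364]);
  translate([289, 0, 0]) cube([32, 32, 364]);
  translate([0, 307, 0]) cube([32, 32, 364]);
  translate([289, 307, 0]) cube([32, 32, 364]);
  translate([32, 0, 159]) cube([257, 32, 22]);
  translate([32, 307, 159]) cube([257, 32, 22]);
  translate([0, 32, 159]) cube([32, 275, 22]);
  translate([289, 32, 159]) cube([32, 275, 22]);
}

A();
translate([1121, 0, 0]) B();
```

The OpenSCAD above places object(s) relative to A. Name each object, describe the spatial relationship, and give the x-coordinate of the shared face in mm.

A is a door frame. B is a stool. The stool is against the door frame's +x side, with their −y faces flush. The x-coordinate of the shared face is 1121 mm.

The door frame's +x face and the stool's −x face are both at x = 1121 mm.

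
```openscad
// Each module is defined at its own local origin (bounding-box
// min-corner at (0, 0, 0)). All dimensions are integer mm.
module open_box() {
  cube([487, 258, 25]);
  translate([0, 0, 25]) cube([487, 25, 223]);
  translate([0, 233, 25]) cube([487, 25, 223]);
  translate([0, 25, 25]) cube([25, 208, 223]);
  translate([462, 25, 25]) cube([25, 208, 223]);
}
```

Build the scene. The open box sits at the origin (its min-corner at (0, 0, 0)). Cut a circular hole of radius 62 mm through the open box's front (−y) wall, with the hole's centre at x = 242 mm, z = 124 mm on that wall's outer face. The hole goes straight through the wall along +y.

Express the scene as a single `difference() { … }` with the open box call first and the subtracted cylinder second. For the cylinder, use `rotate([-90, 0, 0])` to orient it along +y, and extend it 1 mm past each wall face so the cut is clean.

difference() {
  open_box();
  translate([242, -1, 124]) rotate([-90, 0, 0]) cylinder(h = 27, r = 62);
}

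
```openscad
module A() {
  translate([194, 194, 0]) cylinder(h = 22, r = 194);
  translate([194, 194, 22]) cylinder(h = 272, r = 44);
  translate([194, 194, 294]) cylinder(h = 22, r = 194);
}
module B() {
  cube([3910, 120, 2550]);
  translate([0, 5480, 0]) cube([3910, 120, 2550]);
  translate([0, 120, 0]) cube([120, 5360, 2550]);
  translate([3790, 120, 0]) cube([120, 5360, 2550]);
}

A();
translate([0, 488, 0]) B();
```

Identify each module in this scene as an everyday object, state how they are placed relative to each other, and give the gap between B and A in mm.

A is a spool. B is a house frame. The house frame is on the floor beside the spool on its +y side. The gap between the house frame and the spool is 100 mm.

The house frame's nearest face is 100 mm from the spool's +y face.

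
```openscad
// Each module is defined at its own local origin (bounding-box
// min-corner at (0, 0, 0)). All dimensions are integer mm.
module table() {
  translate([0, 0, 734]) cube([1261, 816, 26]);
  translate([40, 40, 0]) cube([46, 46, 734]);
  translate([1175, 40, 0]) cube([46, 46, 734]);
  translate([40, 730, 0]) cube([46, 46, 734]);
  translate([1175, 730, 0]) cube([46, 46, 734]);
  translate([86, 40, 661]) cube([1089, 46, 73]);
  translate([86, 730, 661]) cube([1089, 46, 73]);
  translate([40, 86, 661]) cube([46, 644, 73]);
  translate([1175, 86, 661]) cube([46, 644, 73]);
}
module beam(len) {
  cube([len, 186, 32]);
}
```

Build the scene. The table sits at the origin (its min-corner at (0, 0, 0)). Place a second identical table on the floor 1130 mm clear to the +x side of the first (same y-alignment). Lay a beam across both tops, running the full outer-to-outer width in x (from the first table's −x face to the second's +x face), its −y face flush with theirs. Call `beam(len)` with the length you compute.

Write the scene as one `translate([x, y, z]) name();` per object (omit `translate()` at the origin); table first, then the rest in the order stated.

table();
translate([2391, 0, 0]) table();
translate([0, 0, 760]) beam(3652);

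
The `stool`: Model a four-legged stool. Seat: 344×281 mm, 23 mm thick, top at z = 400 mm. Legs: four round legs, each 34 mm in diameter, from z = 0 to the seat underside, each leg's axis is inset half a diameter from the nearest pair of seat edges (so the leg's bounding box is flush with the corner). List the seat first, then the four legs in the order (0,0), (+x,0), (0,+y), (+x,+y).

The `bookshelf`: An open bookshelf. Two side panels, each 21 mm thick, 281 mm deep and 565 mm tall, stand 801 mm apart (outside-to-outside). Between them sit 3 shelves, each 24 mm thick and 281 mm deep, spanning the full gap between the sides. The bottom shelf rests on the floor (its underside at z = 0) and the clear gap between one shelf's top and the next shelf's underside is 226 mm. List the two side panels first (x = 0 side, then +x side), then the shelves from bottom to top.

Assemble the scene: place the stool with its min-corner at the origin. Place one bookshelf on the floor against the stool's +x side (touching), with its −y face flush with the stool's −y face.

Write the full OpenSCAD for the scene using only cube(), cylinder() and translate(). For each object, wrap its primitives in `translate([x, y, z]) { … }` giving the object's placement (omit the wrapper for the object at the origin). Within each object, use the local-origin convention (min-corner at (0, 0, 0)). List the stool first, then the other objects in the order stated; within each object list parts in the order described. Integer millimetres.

translate([0, 0, 377]) cube([344, 281, 23]);
translate([17, 17, 0]) cylinder(h = 377, r = 17);
translate([327, 17, 0]) cylinder(h = 377, r = 17);
translate([17, 264, 0]) cylinder(h = 377, r = 17);
translate([327, 264, 0]) cylinder(h = 377, r = 17);
translate([344, 0, 0]) {
  cube([21, 281, 565]);
  translate([780, 0, 0]) cube([21, 281, 565]);
  translate([21, 0, 0]) cube([759, 281, 24]);
  translate([21, 0, 250]) cube([759, 281, 24]);
  translate([21, 0, 500]) cube([759, 281, 24]);
}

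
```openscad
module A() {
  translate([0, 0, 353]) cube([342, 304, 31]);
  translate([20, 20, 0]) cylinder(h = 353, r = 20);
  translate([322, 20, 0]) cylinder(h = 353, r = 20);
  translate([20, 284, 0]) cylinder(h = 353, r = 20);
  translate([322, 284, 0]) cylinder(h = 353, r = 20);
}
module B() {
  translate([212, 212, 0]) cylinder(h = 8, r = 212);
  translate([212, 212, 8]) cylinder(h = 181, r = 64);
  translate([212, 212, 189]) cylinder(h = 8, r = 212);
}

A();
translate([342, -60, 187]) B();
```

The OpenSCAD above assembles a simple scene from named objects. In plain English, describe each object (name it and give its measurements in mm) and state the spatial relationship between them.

A is a four-legged stool. The seat is a 342×304×31 mm slab whose top surface is at z = 384 mm; four round legs, each 40 mm in diameter, run from the floor (z = 0) to the underside of the seat, each leg's axis is inset half a diameter from the nearest pair of seat edges (so the leg's bounding box is flush with the corner).

B is a spool: two coaxial disc flanges of radius 212 mm and thickness 8 mm, joined by a core cylinder of radius 64 mm and height 181 mm. The lower flange rests on z = 0 and the three cylinders share a vertical axis.

The spool is beside the stool with their tops flush at z = 384.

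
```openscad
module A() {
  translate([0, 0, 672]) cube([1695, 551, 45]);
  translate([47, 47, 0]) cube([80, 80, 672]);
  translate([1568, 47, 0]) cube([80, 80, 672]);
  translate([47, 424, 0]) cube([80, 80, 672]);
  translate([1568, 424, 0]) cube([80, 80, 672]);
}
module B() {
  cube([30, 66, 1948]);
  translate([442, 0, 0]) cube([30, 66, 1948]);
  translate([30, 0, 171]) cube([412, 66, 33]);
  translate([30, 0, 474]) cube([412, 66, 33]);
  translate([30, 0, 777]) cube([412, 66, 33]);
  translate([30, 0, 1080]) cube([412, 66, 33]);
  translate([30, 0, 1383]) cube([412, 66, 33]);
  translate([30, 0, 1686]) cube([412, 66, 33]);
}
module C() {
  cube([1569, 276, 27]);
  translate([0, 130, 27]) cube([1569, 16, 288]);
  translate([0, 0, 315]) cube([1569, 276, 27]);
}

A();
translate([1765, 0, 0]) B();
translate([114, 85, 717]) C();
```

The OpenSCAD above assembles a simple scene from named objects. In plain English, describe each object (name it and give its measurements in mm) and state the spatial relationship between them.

A is a rectangular dining table. The top is 1695×551×45 mm with its upper surface at z = 717 mm. It stands on four 80×80 mm square legs, each inset 47 mm from the nearest pair of top edges, running from the floor to the underside of the top.

B is a straight ladder. Two 30×66 mm vertical rails, 1948 mm tall, stand 472 mm apart (outside-to-outside) with their front faces coplanar on the −y side. 6 rungs, each 66 mm deep and 33 mm tall, span between the inner faces of the rails, front faces flush with the rails. The lowest rung's underside is at z = 171 mm and rungs are spaced 303 mm apart (underside to underside).

C is an I-beam lying along x, 1569 mm long. Overall section height 342 mm. Two flanges 276 mm wide (y) and 27 mm thick, one on the floor and one at the top; a web 16 mm thick runs between them, centred on the flange width.

The ladder is on the floor beside the table on its +x side. The I-beam is on top of the table.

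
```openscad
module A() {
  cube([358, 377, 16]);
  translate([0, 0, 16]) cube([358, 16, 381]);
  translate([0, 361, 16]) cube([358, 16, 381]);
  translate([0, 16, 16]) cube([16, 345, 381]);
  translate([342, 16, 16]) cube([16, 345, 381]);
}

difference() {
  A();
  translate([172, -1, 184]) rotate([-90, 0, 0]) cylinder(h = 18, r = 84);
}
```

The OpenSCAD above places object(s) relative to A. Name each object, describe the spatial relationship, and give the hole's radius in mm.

A is an open box. The open box has a circular hole through its front wall. The hole's radius is 84 mm.

The subtracted cylinder has r = 84 mm.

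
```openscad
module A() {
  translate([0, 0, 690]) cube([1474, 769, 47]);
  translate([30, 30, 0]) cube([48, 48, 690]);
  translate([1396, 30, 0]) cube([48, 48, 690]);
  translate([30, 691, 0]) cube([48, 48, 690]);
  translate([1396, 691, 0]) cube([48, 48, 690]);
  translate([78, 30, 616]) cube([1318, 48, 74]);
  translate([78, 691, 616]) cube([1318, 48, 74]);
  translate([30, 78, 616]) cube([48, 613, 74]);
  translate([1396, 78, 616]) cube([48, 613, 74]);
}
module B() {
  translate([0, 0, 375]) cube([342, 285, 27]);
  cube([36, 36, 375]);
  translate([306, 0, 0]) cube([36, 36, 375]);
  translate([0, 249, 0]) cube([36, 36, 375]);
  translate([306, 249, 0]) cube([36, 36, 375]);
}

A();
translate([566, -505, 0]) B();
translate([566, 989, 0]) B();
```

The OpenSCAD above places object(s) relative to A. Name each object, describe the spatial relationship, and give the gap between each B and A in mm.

A is a table. B is a stool. Two stools sit around the table at the −y, +y sides. The gap between each stool and the table is 220 mm.

Each stool's nearest face is 220 mm from the table's bounding box.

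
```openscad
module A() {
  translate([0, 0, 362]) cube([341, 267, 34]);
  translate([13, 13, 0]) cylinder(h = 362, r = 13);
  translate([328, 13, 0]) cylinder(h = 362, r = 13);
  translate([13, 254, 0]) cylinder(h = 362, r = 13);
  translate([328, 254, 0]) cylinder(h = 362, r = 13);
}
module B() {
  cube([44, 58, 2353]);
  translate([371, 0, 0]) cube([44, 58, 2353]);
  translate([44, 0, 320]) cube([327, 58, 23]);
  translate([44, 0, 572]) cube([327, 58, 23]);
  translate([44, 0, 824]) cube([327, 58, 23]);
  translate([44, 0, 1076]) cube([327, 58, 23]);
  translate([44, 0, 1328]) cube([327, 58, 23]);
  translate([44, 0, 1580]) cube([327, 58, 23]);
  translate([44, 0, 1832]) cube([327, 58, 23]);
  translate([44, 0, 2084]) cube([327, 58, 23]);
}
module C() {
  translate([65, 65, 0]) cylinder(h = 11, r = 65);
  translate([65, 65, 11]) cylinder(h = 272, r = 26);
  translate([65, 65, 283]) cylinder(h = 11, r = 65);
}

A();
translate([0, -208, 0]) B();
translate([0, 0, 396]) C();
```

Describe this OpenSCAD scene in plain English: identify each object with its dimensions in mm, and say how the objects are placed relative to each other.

A is a four-legged stool. The seat is a 341×267×34 mm slab whose top surface is at z = 396 mm; four round legs, each 26 mm in diameter, run from the floor (z = 0) to the underside of the seat, each leg's axis is inset half a diameter from the nearest pair of seat edges (so the leg's bounding box is flush with the corner).

B is a wooden ladder with two side rails of 44×58 mm section and 2353 mm height, set 415 mm apart overall. Between them run 8 rectangular rungs (58 mm deep, 23 mm thick), front faces flush with the rails' −y face. The bottom of the first rung is 320 mm above the floor and each subsequent rung is 252 mm higher than the one below.

C is a spool: two coaxial disc flanges of radius 65 mm and thickness 11 mm, joined by a core cylinder of radius 26 mm and height 272 mm. The lower flange rests on z = 0 and the three cylinders share a vertical axis.

The ladder is on the floor beside the stool on its −y side. The spool is on top of the stool.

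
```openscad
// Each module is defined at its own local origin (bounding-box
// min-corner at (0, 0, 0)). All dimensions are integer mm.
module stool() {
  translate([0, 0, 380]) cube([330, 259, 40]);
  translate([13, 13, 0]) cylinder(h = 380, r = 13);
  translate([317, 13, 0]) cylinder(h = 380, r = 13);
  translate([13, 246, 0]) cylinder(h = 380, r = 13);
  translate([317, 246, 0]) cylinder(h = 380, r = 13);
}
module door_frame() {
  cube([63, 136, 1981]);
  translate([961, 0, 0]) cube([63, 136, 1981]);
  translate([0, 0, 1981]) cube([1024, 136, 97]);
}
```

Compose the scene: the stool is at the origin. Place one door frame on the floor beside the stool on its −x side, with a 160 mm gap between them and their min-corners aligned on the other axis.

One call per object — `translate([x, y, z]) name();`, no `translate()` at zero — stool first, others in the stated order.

stool();
translate([-1184, 0, 0]) door_frame();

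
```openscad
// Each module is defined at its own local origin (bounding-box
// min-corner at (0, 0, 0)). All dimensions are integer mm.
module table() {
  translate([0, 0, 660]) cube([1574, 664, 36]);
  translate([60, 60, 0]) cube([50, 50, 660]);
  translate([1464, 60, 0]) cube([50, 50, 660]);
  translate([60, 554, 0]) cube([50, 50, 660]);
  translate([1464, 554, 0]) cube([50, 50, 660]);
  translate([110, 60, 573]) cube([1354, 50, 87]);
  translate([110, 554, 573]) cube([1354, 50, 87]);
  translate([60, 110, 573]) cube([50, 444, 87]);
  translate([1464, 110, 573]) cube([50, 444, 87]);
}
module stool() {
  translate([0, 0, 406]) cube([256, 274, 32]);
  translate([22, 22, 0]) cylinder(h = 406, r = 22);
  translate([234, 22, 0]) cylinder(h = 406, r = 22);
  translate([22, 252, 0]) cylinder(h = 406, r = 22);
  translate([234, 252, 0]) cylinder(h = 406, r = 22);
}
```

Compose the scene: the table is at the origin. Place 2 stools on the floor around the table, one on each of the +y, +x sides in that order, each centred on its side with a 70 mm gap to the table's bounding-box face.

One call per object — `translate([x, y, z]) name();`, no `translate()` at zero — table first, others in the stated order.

table();
translate([659, 734, 0]) stool();
translate([1644, 195, 0]) stool();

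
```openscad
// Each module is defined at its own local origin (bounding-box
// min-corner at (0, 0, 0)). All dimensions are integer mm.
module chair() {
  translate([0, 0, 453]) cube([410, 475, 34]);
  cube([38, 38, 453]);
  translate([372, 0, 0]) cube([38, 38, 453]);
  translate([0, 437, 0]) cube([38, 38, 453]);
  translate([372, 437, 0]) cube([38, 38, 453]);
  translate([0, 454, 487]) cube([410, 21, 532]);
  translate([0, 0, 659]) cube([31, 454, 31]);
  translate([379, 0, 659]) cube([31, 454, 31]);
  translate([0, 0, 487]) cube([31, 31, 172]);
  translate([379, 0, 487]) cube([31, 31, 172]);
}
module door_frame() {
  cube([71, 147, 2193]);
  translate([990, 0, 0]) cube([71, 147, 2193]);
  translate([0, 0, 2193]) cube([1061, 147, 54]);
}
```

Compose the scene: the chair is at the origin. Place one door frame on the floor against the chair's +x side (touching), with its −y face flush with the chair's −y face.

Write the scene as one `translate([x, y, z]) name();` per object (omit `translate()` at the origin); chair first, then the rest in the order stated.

chair();
translate([410, 0, 0]) door_frame();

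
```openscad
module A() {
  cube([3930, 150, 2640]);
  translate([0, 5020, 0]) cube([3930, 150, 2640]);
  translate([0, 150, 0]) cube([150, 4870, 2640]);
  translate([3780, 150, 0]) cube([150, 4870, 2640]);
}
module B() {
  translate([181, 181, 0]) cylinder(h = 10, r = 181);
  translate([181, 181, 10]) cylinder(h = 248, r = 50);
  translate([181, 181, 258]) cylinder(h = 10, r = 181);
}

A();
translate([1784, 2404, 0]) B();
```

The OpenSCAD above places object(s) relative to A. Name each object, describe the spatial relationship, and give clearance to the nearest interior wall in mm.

A is a house frame. B is a spool. The spool sits inside the house frame, centred. The clearance to the nearest interior wall is 1634 mm.

Clearances: x = 1634, y = 2254; minimum 1634 mm.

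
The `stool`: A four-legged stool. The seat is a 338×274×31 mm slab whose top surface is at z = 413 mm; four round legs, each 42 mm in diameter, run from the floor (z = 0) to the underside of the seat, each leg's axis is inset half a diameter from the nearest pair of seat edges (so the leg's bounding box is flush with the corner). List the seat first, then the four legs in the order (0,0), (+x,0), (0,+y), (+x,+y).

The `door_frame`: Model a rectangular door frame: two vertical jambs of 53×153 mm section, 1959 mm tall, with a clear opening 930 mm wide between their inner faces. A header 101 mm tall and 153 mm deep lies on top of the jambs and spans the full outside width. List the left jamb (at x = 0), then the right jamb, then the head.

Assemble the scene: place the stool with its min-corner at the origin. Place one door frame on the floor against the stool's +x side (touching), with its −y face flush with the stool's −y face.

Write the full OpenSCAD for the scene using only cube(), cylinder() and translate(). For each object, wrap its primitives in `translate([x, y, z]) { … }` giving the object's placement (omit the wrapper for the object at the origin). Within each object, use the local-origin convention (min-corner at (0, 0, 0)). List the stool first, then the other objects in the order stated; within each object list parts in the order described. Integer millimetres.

translate([0, 0, 382]) cube([338, 274, 31]);
translate([21, 21, 0]) cylinder(h = 382, r = 21);
translate([317, 21, 0]) cylinder(h = 382, r = 21);
translate([21, 253, 0]) cylinder(h = 382, r = 21);
translate([317, 253, 0]) cylinder(h = 382, r = 21);
translate([338, 0, 0]) {
  cube([53, 153, 1959]);
  translate([983, 0, 0]) cube([53, 153, 1959]);
  translate([0, 0, 1959]) cube([1036, 153, 101]);
}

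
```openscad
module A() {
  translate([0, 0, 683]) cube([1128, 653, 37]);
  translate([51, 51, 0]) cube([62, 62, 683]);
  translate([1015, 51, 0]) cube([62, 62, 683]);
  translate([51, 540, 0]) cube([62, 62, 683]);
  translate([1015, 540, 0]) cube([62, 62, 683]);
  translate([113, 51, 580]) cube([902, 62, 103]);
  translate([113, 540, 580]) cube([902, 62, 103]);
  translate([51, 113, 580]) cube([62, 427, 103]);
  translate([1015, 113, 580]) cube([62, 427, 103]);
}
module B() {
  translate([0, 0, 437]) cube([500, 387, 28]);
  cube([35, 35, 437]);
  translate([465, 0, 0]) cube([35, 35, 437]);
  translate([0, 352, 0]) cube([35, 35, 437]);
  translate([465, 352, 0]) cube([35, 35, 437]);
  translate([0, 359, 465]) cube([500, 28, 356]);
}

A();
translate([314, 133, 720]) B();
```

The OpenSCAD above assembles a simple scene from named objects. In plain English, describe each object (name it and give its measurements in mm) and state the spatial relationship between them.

A is a table: top 1128 mm (x) × 653 mm (y), 37 mm thick, upper face at z = 720 mm, on four 62×62 mm square legs, each inset 51 mm from the nearest pair of top edges, running from z = 0 to the bottom of the top. Four apron rails, 62 mm thick and 103 mm tall, run between adjacent legs with their top edges flush with the underside of the top and their outer faces flush with the legs' outer faces.

B is a chair: 500×387 mm seat, 28 mm thick, top at z = 465 mm, on four 35 mm square corner legs flush with the seat edges. A 28 mm thick backrest slab spans the full seat width, extending 356 mm above the seat top, its back face flush with the seat's +y edge.

The chair is on top of the table, centred.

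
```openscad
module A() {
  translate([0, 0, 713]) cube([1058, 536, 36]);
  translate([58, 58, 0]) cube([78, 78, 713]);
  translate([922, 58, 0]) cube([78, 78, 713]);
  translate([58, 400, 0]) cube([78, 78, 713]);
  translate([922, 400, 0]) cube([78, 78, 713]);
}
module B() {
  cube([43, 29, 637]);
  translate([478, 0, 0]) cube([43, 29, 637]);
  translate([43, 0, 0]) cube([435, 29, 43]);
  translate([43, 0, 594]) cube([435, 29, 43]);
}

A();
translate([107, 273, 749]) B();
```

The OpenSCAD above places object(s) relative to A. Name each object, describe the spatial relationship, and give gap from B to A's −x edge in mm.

A is a table. B is a picture frame. The picture frame is on top of the table. The gap from the picture frame to the table's −x edge is 107 mm.

The picture frame's min-x is at 107; the table's min-x is 0; gap = 107 mm.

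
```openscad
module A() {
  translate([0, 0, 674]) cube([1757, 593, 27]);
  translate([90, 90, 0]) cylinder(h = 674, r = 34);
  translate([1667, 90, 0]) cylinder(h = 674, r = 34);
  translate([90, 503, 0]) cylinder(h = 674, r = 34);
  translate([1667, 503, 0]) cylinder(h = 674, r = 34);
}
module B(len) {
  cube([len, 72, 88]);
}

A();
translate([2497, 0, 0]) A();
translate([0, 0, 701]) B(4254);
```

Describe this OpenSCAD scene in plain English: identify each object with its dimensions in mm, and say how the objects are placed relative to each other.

A is a table with a 1757×593 mm rectangular top, 27 mm thick, top surface at z = 701 mm, supported by four round legs of 68 mm diameter, each leg's bounding box inset 56 mm from the nearest pair of top edges, running from the floor.

B is a rectangular beam 4254 mm long (x), 72 mm deep (y), 88 mm thick (z).

The beam spans the tops of two tables placed 740 mm apart, resting at z = 701 mm.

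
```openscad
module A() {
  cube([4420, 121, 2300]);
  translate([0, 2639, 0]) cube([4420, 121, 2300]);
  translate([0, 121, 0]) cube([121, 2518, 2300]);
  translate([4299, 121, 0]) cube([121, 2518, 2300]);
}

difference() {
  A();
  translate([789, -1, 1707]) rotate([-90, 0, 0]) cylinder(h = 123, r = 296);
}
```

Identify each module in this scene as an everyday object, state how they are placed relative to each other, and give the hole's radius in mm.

The subtracted cylinder has r = 296 mm.

A is a house frame. The house frame has a circular hole through its front wall. The hole's radius is 296 mm.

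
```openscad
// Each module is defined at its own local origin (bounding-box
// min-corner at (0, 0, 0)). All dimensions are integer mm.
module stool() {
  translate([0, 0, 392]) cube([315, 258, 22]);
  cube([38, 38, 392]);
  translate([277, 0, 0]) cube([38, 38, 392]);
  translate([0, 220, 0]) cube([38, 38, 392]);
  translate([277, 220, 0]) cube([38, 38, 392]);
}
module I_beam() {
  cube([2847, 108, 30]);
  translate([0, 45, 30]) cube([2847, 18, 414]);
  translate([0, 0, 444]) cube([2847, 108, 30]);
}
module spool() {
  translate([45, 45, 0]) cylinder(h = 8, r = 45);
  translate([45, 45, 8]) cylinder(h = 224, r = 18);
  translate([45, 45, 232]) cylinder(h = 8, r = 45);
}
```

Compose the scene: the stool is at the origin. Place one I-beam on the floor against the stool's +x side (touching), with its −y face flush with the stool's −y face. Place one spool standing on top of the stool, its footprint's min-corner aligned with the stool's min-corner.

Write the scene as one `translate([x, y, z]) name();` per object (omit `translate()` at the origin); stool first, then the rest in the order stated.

stool();
translate([315, 0, 0]) I_beam();
translate([0, 0, 414]) spool();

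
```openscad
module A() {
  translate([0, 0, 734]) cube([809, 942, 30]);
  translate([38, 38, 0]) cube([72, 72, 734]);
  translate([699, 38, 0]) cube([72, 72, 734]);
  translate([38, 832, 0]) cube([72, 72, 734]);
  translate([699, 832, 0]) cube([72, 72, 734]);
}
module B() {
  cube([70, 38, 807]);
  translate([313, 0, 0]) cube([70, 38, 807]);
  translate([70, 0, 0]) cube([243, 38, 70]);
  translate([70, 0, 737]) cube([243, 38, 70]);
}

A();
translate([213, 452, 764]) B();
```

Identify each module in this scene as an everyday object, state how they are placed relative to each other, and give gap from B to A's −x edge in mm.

The picture frame's min-x is at 213; the table's min-x is 0; gap = 213 mm.

A is a table. B is a picture frame. The picture frame is on top of the table, centred. The gap from the picture frame to the table's −x edge is 213 mm.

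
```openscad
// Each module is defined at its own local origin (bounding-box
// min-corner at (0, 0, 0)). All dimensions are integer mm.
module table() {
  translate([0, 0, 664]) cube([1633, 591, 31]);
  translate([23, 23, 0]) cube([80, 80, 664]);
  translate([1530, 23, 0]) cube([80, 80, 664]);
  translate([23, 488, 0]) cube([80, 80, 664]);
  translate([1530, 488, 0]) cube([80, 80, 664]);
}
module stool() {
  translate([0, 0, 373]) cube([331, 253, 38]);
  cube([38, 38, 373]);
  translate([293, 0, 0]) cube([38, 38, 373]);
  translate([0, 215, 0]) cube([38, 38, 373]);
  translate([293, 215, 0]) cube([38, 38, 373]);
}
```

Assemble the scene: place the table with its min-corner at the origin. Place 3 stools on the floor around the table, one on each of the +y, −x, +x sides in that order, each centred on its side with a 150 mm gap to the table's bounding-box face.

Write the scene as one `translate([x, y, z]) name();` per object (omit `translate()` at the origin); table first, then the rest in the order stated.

table();
translate([651, 741, 0]) stool();
translate([-481, 169, 0]) stool();
translate([1783, 169, 0]) stool();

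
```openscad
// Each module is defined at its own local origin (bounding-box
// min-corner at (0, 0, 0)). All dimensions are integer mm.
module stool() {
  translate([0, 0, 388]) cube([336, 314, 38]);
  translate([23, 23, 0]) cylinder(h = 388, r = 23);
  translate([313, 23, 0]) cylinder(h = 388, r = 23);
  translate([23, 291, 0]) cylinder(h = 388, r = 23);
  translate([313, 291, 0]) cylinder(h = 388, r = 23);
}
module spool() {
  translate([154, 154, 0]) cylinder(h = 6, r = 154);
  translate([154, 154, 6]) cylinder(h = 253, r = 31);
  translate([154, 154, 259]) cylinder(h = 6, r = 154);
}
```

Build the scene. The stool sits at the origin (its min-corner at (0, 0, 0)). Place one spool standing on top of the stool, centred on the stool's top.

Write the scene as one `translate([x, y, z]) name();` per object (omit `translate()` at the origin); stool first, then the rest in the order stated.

stool();
translate([14, 3, 426]) spool();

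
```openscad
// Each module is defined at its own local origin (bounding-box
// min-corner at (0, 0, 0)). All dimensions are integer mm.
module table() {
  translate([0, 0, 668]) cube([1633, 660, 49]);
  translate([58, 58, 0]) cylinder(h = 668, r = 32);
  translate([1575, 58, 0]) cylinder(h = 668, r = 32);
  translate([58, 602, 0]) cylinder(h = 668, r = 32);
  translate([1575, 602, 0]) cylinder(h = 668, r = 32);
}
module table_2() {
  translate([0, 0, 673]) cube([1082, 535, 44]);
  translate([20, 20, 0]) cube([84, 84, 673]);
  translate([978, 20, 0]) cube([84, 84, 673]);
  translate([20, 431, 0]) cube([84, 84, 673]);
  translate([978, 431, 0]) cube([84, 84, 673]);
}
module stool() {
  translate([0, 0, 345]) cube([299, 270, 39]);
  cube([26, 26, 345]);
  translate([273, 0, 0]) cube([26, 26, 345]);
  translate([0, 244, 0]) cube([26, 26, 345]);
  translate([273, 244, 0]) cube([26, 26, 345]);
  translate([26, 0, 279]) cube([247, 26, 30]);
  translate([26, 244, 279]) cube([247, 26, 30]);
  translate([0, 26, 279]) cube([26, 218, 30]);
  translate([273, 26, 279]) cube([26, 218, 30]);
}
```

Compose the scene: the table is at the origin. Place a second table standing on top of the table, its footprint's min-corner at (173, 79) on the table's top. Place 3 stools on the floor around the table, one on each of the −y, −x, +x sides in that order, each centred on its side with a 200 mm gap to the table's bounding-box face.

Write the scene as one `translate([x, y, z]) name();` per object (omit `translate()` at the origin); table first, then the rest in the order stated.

table();
translate([173, 79, 717]) table_2();
translate([667, -470, 0]) stool();
translate([-499, 195, 0]) stool();
translate([1833, 195, 0]) stool();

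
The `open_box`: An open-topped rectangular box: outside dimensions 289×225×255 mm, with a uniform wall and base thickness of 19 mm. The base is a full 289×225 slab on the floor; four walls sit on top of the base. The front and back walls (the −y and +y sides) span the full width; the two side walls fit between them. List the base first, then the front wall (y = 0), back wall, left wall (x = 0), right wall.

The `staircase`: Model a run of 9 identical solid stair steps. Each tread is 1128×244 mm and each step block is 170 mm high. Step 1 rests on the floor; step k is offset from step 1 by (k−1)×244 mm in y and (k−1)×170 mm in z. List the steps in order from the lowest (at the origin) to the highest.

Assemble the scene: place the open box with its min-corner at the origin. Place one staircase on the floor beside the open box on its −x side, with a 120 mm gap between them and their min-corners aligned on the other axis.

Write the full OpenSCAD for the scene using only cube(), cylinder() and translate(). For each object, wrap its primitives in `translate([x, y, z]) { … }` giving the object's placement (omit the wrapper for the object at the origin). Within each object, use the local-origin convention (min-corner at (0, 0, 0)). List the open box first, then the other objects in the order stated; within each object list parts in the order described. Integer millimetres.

cube([289, 225, 19]);
translate([0, 0, 19]) cube([289, 19, 236]);
translate([0, 206, 19]) cube([289, 19, 236]);
translate([0, 19, 19]) cube([19, 187, 236]);
translate([270, 19, 19]) cube([19, 187, 236]);
translate([-1248, 0, 0]) {
  cube([1128, 244, 170]);
  translate([0, 244, 170]) cube([1128, 244, 170]);
  translate([0, 488, 340]) cube([1128, 244, 170]);
  translate([0, 732, 510]) cube([1128, 244, 170]);
  translate([0, 976, 680]) cube([1128, 244, 170]);
  translate([0, 1220, 850]) cube([1128, 244, 170]);
  translate([0, 1464, 1020]) cube([1128, 244, 170]);
  translate([0, 1708, 1190]) cube([1128, 244, 170]);
  translate([0, 1952, 1360]) cube([1128, 244, 170]);
}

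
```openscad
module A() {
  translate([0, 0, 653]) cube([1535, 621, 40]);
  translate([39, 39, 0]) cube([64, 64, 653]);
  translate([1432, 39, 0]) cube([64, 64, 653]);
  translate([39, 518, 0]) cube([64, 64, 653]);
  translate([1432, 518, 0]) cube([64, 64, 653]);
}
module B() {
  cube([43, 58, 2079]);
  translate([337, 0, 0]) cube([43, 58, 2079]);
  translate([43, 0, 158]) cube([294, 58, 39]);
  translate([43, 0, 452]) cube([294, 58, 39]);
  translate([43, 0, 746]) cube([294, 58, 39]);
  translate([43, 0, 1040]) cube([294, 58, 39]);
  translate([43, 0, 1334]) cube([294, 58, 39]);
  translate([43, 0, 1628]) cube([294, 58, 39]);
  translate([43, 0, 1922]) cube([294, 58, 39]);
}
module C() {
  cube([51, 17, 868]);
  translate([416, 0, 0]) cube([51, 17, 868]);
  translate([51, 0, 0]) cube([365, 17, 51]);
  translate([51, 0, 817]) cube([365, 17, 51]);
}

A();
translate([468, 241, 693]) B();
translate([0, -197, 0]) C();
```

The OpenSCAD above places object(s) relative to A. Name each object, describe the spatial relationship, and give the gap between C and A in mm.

The picture frame's nearest face is 180 mm from the table's −y face.

A is a table. B is a ladder. C is a picture frame. The ladder is on top of the table. The picture frame is on the floor beside the table on its −y side. The gap between the picture frame and the table is 180 mm.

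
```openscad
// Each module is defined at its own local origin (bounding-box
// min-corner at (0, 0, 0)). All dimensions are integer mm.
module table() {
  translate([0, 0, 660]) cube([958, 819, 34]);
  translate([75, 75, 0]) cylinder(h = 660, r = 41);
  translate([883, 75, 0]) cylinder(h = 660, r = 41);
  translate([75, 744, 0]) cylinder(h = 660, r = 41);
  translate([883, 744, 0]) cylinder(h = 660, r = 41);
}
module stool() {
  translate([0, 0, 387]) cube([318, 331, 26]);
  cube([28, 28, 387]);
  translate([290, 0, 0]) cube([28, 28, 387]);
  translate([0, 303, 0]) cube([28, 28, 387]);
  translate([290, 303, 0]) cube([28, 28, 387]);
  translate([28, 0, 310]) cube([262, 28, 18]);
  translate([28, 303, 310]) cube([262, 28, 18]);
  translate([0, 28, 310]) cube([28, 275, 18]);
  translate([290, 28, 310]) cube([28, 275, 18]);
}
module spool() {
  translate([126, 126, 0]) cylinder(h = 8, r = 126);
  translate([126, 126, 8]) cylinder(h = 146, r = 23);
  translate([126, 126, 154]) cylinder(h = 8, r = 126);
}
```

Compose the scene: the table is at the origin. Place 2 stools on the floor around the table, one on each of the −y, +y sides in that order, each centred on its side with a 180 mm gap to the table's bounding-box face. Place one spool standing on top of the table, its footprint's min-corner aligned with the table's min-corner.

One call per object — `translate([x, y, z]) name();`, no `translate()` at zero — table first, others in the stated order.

table();
translate([320, -511, 0]) stool();
translate([320, 999, 0]) stool();
translate([0, 0, 694]) spool();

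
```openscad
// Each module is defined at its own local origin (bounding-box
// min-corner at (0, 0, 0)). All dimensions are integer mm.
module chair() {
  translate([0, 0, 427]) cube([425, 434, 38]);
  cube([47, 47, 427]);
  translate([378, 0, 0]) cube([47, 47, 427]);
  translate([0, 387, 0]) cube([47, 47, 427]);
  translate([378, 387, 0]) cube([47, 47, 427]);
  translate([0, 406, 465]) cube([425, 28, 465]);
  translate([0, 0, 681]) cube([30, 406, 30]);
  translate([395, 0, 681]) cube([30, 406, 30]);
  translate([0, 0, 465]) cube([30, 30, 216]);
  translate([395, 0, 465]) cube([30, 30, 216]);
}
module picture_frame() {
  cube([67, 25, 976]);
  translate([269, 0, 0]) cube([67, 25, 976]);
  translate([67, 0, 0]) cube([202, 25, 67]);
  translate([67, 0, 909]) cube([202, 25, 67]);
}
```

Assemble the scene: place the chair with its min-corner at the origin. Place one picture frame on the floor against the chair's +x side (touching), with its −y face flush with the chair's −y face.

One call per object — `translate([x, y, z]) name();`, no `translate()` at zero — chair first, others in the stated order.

chair();
translate([425, 0, 0]) picture_frame();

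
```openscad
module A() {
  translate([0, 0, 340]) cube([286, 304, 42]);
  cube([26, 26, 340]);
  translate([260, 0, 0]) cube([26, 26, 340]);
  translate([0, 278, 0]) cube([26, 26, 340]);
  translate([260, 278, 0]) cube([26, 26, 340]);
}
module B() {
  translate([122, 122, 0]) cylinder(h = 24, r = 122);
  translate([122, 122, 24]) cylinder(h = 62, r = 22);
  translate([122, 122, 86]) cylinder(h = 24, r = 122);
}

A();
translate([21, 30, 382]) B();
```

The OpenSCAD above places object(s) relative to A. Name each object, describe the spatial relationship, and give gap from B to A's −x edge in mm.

A is a stool. B is a spool. The spool is on top of the stool, centred. The gap from the spool to the stool's −x edge is 21 mm.

The spool's min-x is at 21; the stool's min-x is 0; gap = 21 mm.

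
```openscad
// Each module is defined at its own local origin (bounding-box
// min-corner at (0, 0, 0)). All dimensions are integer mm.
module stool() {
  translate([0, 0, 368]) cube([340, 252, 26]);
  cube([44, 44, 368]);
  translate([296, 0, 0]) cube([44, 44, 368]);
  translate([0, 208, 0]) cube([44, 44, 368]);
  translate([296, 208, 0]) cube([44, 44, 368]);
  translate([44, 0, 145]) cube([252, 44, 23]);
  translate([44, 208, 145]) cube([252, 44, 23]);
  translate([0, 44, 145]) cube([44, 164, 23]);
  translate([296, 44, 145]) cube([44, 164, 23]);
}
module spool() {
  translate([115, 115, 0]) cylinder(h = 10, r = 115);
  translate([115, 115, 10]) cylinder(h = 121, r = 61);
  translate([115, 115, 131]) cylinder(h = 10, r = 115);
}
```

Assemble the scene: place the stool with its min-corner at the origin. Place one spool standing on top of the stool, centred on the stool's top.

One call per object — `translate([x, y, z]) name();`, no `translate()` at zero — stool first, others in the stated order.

stool();
translate([55, 11, 394]) spool();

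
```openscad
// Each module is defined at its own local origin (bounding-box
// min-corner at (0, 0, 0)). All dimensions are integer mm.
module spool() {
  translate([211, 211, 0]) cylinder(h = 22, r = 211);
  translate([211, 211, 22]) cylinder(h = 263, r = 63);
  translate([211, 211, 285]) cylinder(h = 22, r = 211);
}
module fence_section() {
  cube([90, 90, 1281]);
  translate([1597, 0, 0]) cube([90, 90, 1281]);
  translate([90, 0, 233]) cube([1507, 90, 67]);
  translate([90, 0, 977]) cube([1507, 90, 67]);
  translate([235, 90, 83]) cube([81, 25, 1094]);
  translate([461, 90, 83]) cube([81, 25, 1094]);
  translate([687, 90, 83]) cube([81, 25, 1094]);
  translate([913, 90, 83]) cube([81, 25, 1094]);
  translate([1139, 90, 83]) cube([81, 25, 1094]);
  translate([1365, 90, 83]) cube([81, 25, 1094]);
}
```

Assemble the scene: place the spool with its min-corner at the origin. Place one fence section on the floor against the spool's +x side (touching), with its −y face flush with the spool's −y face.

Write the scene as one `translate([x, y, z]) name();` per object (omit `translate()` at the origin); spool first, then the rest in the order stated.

spool();
translate([422, 0, 0]) fence_section();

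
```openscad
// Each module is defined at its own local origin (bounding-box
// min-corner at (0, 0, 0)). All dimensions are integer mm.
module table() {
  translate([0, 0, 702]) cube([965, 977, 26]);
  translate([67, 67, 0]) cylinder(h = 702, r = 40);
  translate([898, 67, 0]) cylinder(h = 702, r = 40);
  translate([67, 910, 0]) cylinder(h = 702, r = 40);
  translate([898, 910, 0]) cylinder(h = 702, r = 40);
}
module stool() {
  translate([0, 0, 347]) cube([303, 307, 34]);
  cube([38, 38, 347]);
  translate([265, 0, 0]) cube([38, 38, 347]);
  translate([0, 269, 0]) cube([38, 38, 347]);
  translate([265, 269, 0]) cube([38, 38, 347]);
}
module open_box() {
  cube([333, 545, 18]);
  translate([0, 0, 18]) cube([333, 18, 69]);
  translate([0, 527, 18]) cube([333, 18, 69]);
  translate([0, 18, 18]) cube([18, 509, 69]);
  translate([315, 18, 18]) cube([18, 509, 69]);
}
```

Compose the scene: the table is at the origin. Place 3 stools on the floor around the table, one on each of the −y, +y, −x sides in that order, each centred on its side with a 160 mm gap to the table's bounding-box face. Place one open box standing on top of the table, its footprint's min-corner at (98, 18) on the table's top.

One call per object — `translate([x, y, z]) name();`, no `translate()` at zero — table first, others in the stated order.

table();
translate([331, -467, 0]) stool();
translate([331, 1137, 0]) stool();
translate([-463, 335, 0]) stool();
translate([98, 18, 728]) open_box();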